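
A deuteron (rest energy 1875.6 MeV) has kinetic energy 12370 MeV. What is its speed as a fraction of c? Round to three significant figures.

γ = 1 + K/(mc²) = 1 + 12370/1875.6 = 7.5952.
β = √(1 − 1/γ²) = √(1 − 0.0173349) = √0.9826651 = 0.991.

0.991c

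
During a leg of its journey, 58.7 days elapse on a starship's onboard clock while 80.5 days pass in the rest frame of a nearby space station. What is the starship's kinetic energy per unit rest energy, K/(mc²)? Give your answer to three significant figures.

0.371

From Δt = γΔτ: γ = 80.5/58.7 = 1.37138.
K/(mc²) = γ − 1 = 1.37138 − 1 = 0.371.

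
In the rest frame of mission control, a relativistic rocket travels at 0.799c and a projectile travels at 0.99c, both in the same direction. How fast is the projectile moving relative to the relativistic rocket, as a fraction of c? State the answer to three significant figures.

0.914c

Transform to the relativistic rocket's frame: u' = (u − v)/(1 − uv/c²).
u' = (0.99 − 0.799)/(1 − 0.99×0.799) = 0.191/0.20899 = 0.91392.
Speed in the relativistic rocket's frame: 0.914c (in the same direction).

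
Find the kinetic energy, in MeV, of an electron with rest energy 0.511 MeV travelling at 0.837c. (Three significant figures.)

0.423 MeV

γ = 1/√(1 − β²) = 1/√(1 − 0.700569) = 1/√0.299431 = 1/0.547203 = 1.82748.
Kinetic energy: K = (γ − 1)mc² = (1.82748 − 1) × 0.511 MeV = 0.82748 × 0.511 = 0.423 MeV.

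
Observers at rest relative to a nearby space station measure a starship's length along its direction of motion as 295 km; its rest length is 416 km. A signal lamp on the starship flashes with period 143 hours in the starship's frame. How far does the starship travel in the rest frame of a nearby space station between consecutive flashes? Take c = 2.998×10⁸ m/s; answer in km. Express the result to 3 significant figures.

γ = L₀/L = 416/295 = 1.41017.
β = √(1 − 1/γ²) = 0.70507. Lab-frame period = γτ = 1.41017×143 hours = 201.65 hours. Distance = βc × γτ = 0.70507 × 2.998×10⁸ m/s × 725940 s = 1.5345×10^14 m = 1.53×10^11 km.

1.53×10^11 km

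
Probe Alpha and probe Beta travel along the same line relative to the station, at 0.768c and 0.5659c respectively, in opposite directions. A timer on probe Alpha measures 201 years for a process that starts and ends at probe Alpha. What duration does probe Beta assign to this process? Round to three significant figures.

Speed of probe Alpha in probe Beta's frame: u = (v_A + v_B)/(1 + v_A v_B/c²) = (0.768 + 0.5659)/(1 + 0.768×0.5659) = 1.3339/1.4346112 = 0.9298; |u| = 0.9298c.
At |u| = 0.9298c, γ = (1 − 0.864528)^(−1/2) = 2.7169.
The clock on probe Alpha records proper time, so probe Beta measures Δt = γΔτ = 2.7169 × 201 = 546 years.

546 years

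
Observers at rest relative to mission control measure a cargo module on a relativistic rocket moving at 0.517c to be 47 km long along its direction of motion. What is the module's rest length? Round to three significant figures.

54.9 km

Lorentz factor: γ = (1 − 0.267289)^(−1/2) = 1.1682.
Proper length: L₀ = γ·L = 1.1682 × 47 = 54.9 km.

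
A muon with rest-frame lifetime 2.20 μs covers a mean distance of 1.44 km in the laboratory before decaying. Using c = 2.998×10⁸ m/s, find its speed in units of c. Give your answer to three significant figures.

0.909c

d = βγcτ ⇒ βγ = d/(cτ) = 1440 m / (659.56 m) = 2.1833.
β = (βγ)/√(1+(βγ)²) = 2.1833/√5.7668 = 0.909.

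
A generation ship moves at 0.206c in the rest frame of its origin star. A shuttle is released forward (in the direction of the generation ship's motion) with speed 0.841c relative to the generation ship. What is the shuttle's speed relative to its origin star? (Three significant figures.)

0.892c

In units of c, u = (u' + v)/(1 + u'v) with u' = 0.841 and v = 0.206.
Numerator: 0.841 + 0.206 = 1.047. Denominator: 1 + (0.841)(0.206) = 1.173246.
u = 1.047/1.173246 = 0.8924, so the speed is 0.892c.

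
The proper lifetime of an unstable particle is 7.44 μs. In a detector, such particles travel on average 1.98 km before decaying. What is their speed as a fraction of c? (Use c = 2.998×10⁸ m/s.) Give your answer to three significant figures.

Let x = d/(cτ) = 1980 m / (2.998×10⁸ m/s × 7.440×10^-6 s) = 0.88769. Since d = βγcτ, x = βγ = β/√(1−β²).
Solving: β² = x²/(1+x²) = 0.787994/1.787994 = 0.440714, so β = 0.664.

0.664c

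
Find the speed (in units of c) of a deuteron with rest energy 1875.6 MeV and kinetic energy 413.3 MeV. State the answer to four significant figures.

γ = 1 + K/(mc²) = 1 + 413.3/1875.6 = 1.2204.
β = √(1 − 1/γ²) = √(1 − 0.671422) = √0.328578 = 0.5732.

0.5732c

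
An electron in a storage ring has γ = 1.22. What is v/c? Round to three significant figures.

0.573

β = √(1 − 1/γ²) = √(1 − 1/1.4884) = √0.328138 = 0.573.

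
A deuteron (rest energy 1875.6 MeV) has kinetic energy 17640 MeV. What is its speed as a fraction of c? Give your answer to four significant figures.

0.9954c

K = (γ−1)mc², so γ = 1 + 17640/1875.6 = 10.405.
Then v/c = √(1 − γ⁻²) = √(1 − 0.00923668) = √0.99076332 = 0.9954.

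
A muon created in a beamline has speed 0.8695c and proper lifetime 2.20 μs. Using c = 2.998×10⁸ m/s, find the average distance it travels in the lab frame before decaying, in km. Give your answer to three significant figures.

1.16 km

γ = 1/√(1 − β²) = 1/√(1 − 0.75603025) = 1/√0.24396975 = 1/0.493933 = 2.0246.
Lab-frame lifetime: Δt = γτ = 2.0246 × 2.20 μs = 4.4541 μs.
Distance: d = vΔt = 0.8695 × 2.998×10⁸ m/s × 4.4541×10^-6 s = 1160 m = 1.16 km.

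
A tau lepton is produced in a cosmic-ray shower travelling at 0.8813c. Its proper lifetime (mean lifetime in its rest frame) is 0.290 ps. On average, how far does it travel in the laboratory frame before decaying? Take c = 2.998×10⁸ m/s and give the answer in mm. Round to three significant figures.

0.162 mm

With β = 0.8813, γ = 1/√(1 − 0.8813²) = 1/√0.22331031 = 2.1161.
Lab-frame lifetime: Δt = γτ = 2.1161 × 0.290 ps = 0.61367 ps.
Distance: d = vΔt = 0.8813 × 2.998×10⁸ m/s × 6.1367×10^-13 s = 1.62×10^-4 m = 0.162 mm.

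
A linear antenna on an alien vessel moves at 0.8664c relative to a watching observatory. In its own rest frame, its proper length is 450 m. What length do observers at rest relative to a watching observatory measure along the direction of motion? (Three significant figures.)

With β = 0.8664, γ = 1/√(1 − 0.8664²) = 1/√0.24935104 = 2.0026.
Along the direction of motion the measured length is L₀/γ = 450/2.0026 = 225 m.

225 m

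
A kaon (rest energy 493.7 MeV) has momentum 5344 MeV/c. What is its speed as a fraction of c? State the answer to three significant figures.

0.996c

pc/(mc²) = 5344/493.7 = 10.824 = βγ = β/√(1−β²).
So β² = x²/(1 + x²) with x = 10.824: x² = 117.159, β² = 117.159/118.159 = 0.991537, β = 0.996.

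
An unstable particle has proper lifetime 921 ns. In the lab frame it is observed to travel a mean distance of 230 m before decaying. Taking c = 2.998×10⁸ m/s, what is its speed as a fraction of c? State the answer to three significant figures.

0.640c

d = βγcτ ⇒ βγ = d/(cτ) = 230.0 m / (276.1158 m) = 0.83298.
β = (βγ)/√(1+(βγ)²) = 0.83298/√1.693856 = 0.640.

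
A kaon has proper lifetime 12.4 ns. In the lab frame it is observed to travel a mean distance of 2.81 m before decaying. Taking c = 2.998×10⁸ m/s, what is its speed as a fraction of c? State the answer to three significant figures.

Lab distance = (lab lifetime)·v = γτ·βc, so βγ = d/(cτ) = 2.810/(2.998×10⁸ × 1.240×10^-8) = 0.75588.
With βγ = 0.75588: γ² = 1 + (βγ)² = 1.571355, and β = (βγ)/γ = 0.75588/1.25354 = 0.603.

0.603c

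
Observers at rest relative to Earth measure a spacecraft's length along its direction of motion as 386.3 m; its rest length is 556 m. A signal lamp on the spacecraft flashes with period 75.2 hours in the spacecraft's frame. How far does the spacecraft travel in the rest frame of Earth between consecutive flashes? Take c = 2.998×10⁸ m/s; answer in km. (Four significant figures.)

Length contraction gives γ = L₀/L = 556/386.3 = 1.4393.
β = √(1 − 1/γ²) = 0.71922. Lab-frame period = γτ = 1.4393×75.2 hours = 108.24 hours. Distance = βc × γτ = 0.71922 × 2.998×10⁸ m/s × 389664 s = 8.4020×10^13 m = 8.402×10^10 km.

8.402×10^10 km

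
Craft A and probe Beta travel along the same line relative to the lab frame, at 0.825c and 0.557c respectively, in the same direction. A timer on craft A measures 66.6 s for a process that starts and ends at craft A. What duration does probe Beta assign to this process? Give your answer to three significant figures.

76.7 s

Transform craft A's velocity into probe Beta's frame: (0.825 − 0.557)/(1 − 0.825·0.557) = 0.268/0.540475, so the relative speed is 0.49586c.
γ for this relative speed: γ = 1/√(1 − 0.245877) = 1.1515.
The clock on craft A records proper time, so probe Beta measures Δt = γΔτ = 1.1515 × 66.6 = 76.7 s.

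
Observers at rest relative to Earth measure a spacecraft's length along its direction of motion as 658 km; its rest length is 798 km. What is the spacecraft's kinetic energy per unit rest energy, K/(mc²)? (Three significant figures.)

From L = L₀/γ: γ = 798/658 = 1.21277.
Since K = (γ−1)mc², K/(mc²) = 1.21277 − 1 = 0.213.

0.213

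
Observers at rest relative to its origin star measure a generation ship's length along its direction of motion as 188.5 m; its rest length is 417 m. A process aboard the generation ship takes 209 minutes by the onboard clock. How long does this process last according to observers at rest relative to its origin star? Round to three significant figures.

Length contraction gives γ = L₀/L = 417/188.5 = 2.2122.
The same γ dilates the second interval: 2.2122 × 209 minutes = 462 minutes.

462 minutes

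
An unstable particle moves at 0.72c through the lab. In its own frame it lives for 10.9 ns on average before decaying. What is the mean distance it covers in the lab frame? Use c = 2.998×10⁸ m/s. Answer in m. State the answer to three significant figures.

β² = 0.5184, so γ = 1/√0.4816 = 1.441.
Lab-frame lifetime: Δt = γτ = 1.441 × 10.9 ns = 15.707 ns.
Distance: d = vΔt = 0.72 × 2.998×10⁸ m/s × 1.5707×10^-8 s = 3.39 m.

3.39 m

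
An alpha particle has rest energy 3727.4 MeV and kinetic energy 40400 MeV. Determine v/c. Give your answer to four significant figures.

K = (γ−1)mc², so γ = 1 + 40400/3727.4 = 11.839.
Then v/c = √(1 − γ⁻²) = √(1 − 0.00713461) = √0.99286539 = 0.9964.

0.9964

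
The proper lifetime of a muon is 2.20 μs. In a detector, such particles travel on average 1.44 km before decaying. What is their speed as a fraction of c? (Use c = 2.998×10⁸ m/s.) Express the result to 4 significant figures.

Lab distance = (lab lifetime)·v = γτ·βc, so βγ = d/(cτ) = 1440/(2.998×10⁸ × 2.200×10^-6) = 2.1833.
With βγ = 2.1833: γ² = 1 + (βγ)² = 5.7668, and β = (βγ)/γ = 2.1833/2.40142 = 0.9092.

0.9092c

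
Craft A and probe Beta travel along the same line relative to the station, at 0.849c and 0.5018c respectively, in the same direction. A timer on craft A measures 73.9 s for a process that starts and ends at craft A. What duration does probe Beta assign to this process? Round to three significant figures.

92.8 s

The velocity of craft A relative to probe Beta is (0.849 − 0.5018)c / (1 − 0.849×0.5018) = 0.60491c; relative speed 0.60491c.
γ for this relative speed: γ = 1/√(1 − 0.365916) = 1.2558.
Craft A's interval is proper; time dilation gives Δt_B = γΔτ = 1.2558 × 73.9 s = 92.8 s.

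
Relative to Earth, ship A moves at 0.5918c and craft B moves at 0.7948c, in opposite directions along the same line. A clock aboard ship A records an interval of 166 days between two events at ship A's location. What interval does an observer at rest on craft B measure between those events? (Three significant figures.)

The velocity of ship A relative to craft B is (0.5918 + 0.7948)c / (1 + 0.5918×0.7948) = 0.94303c; relative speed 0.94303c.
At |u| = 0.94303c, γ = (1 − 0.889306)^(−1/2) = 3.0056.
Ship A's interval is proper; time dilation gives Δt_B = γΔτ = 3.0056 × 166 days = 499 days.

499 days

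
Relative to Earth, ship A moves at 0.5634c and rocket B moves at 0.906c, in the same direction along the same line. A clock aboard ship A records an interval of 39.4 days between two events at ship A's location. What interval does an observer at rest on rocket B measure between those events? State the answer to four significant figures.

55.16 days

Speed of ship A in rocket B's frame: u = (v_A − v_B)/(1 − v_A v_B/c²) = (0.5634 − 0.906)/(1 − 0.5634×0.906) = −0.3426/0.4895596 = −0.69981; |u| = 0.69981c.
At |u| = 0.69981c, γ = (1 − 0.489734)^(−1/2) = 1.3999.
Ship A's interval is proper; time dilation gives Δt_B = γΔτ = 1.3999 × 39.4 days = 55.16 days.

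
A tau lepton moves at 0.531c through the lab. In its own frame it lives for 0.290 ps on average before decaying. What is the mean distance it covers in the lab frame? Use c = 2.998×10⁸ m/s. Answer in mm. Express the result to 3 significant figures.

0.0545 mm

With β = 0.531, γ = 1/√(1 − 0.531²) = 1/√0.718039 = 1.1801.
Lab-frame lifetime: Δt = γτ = 1.1801 × 0.290 ps = 0.34223 ps.
Distance: d = vΔt = 0.531 × 2.998×10⁸ m/s × 3.4223×10^-13 s = 5.45×10^-5 m = 0.0545 mm.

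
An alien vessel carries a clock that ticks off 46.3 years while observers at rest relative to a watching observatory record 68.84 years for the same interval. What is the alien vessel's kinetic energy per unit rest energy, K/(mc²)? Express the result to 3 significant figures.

The time-dilation ratio gives γ = 68.84/46.3 = 1.48683.
Since K = (γ−1)mc², K/(mc²) = 1.48683 − 1 = 0.487.

0.487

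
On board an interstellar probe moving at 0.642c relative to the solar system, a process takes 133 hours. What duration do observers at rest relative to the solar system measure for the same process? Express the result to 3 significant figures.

173 hours

γ = 1/√(1 − β²) = 1/√(1 − 0.412164) = 1/√0.587836 = 1/0.766705 = 1.3043.
Time dilation: Δt = γ·Δτ = 1.3043 × 133 = 173 hours.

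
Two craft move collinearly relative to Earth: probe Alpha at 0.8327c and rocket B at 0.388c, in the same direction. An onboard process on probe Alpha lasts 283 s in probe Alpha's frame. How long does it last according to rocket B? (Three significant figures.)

The velocity of probe Alpha relative to rocket B is (0.8327 − 0.388)c / (1 − 0.8327×0.388) = 0.65695c; relative speed 0.65695c.
γ for this relative speed: γ = 1/√(1 − 0.431583) = 1.3264.
The clock on probe Alpha records proper time, so rocket B measures Δt = γΔτ = 1.3264 × 283 = 375 s.

375 s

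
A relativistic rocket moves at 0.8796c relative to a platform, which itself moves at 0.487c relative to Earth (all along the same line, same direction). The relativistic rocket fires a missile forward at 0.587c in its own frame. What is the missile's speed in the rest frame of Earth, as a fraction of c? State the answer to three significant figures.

0.989c

Compose velocities in two stages. Stage 1 (into S'): u₁ = (0.587+0.8796)/(1+0.587×0.8796) = 0.96721.
Stage 2 (into S): u = (0.96721+0.487)/(1+0.96721×0.487) = 0.98856, so the speed is 0.989c.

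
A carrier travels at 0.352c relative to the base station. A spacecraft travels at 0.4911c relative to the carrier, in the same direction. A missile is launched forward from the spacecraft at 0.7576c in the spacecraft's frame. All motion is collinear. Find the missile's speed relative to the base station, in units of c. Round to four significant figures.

Compose velocities in two stages. Stage 1 (into S'): u₁ = (0.7576+0.4911)/(1+0.7576×0.4911) = 0.91009.
Stage 2 (into S): u = (0.91009+0.352)/(1+0.91009×0.352) = 0.95587, so the speed is 0.9559c.

0.9559c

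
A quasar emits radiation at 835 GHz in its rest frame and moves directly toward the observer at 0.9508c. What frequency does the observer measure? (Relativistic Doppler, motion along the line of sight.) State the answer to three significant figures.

Relativistic Doppler (source moving toward): f_obs = f_src · √((1+β)/(1−β)).
With β = 0.9508: factor = √(1.9508/0.0492) = 6.2969.
f_obs = 835 × 6.2969 = 5260 GHz.

5260 GHz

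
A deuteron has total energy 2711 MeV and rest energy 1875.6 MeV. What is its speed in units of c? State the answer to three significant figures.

0.722c

γ = E/(mc²) = 2711/1875.6 = 1.4454.
β = √(1 − 1/γ²) = √(1 − 0.478656) = √0.521344 = 0.722.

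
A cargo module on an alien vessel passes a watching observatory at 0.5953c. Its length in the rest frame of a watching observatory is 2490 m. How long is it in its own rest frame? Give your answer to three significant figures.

γ = 1/√(1 − β²) = 1/√(1 − 0.35438209) = 1/√0.64561791 = 1/0.803504 = 1.2445.
Proper length: L₀ = γ·L = 1.2445 × 2490 = 3100 m.

3100 m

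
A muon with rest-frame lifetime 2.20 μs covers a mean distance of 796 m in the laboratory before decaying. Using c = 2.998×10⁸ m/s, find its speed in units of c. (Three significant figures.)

Lab distance = (lab lifetime)·v = γτ·βc, so βγ = d/(cτ) = 796.0/(2.998×10⁸ × 2.200×10^-6) = 1.2069.
With βγ = 1.2069: γ² = 1 + (βγ)² = 2.45661, and β = (βγ)/γ = 1.2069/1.56736 = 0.770.

0.770c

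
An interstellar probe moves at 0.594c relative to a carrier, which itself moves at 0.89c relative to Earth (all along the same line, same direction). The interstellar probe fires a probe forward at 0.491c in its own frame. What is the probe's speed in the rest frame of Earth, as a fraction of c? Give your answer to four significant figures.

0.9899c

Compose velocities in two stages. Stage 1 (into S'): u₁ = (0.491+0.594)/(1+0.491×0.594) = 0.84001.
Stage 2 (into S): u = (0.84001+0.89)/(1+0.84001×0.89) = 0.98993, so the speed is 0.9899c.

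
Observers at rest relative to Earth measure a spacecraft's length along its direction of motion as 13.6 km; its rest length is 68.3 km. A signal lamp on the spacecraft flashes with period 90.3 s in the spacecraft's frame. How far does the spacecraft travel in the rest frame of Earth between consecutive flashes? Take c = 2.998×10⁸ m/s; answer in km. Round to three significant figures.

1.33×10^8 km

γ = L₀/L = 68.3/13.6 = 5.02206.
β = √(1 − 1/γ²) = 0.97997. Lab-frame period = γτ = 5.02206×90.3 s = 453.49 s. Distance = βc × γτ = 0.97997 × 2.998×10⁸ m/s × 453.49 s = 1.3323×10^11 m = 1.33×10^8 km.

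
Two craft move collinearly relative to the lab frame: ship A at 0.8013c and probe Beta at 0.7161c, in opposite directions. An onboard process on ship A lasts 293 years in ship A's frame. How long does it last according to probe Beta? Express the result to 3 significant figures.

1100 years

Speed of ship A in probe Beta's frame: u = (v_A + v_B)/(1 + v_A v_B/c²) = (0.8013 + 0.7161)/(1 + 0.8013×0.7161) = 1.5174/1.57381093 = 0.96416; |u| = 0.96416c.
At |u| = 0.96416c, γ = (1 − 0.929605)^(−1/2) = 3.769.
Ship A's interval is proper; time dilation gives Δt_B = γΔτ = 3.769 × 293 years = 1100 years.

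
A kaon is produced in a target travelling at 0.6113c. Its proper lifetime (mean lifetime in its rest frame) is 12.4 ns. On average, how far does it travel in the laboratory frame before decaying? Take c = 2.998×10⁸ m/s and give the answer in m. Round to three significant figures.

2.87 m

γ = 1/√(1 − β²) = 1/√(1 − 0.37368769) = 1/√0.62631231 = 1/0.791399 = 1.2636.
Lab-frame lifetime: Δt = γτ = 1.2636 × 12.4 ns = 15.669 ns.
Distance: d = vΔt = 0.6113 × 2.998×10⁸ m/s × 1.5669×10^-8 s = 2.87 m.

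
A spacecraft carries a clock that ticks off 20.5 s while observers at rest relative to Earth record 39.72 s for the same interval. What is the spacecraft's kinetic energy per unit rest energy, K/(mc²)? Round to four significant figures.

0.9376

From Δt = γΔτ: γ = 39.72/20.5 = 1.93756.
Since K = (γ−1)mc², K/(mc²) = 1.93756 − 1 = 0.9376.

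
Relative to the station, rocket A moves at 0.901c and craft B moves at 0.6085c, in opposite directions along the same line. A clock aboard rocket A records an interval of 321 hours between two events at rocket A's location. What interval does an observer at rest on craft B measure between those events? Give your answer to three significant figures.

The velocity of rocket A relative to craft B is (0.901 + 0.6085)c / (1 + 0.901×0.6085) = 0.97497c; relative speed 0.97497c.
γ for this relative speed: γ = 1/√(1 − 0.950567) = 4.4977.
The clock on rocket A records proper time, so craft B measures Δt = γΔτ = 4.4977 × 321 = 1440 hours.

1440 hours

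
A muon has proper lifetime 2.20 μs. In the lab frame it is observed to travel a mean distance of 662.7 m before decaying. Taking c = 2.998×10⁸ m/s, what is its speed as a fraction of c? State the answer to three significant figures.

0.709c

Let x = d/(cτ) = 662.7 m / (2.998×10⁸ m/s × 2.200×10^-6 s) = 1.0048. Since d = βγcτ, x = βγ = β/√(1−β²).
Solving: β² = x²/(1+x²) = 1.00962/2.00962 = 0.502393, so β = 0.709.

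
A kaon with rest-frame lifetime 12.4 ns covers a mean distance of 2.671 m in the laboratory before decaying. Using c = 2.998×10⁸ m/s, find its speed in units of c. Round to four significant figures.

Lab distance = (lab lifetime)·v = γτ·βc, so βγ = d/(cτ) = 2.671/(2.998×10⁸ × 1.240×10^-8) = 0.71849.
With βγ = 0.71849: γ² = 1 + (βγ)² = 1.516228, and β = (βγ)/γ = 0.71849/1.23135 = 0.5835.

0.5835c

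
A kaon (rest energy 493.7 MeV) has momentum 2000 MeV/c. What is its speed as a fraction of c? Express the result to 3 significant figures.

pc/(mc²) = 2000/493.7 = 4.051 = βγ = β/√(1−β²).
So β² = x²/(1 + x²) with x = 4.051: x² = 16.4106, β² = 16.4106/17.4106 = 0.942564, β = 0.971.

0.971c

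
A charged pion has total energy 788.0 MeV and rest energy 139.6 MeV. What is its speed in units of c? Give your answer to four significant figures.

Total energy E = γmc² gives γ = 788.0/139.6 = 5.6447.
Hence β = √(1 − 1/γ²) = √(1 − 0.0313847) = √0.9686153 = 0.9842.

0.9842c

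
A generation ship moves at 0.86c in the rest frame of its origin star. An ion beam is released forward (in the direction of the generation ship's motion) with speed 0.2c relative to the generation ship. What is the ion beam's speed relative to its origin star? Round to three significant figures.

0.904c

Relativistic velocity addition: u = (u' + v)/(1 + u'v/c²), with u' = 0.2c and v = 0.86c.
Numerator: 0.2 + 0.86 = 1.06. Denominator: 1 + (0.2)(0.86) = 1.172.
u = 1.06/1.172 = 0.90444, so the speed is 0.904c.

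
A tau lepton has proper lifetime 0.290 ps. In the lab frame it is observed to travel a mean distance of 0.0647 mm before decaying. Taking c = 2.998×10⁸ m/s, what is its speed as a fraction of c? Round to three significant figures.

0.597c

d = βγcτ ⇒ βγ = d/(cτ) = 6.470×10^-5 m / (8.6942×10^-5 m) = 0.74417.
β = (βγ)/√(1+(βγ)²) = 0.74417/√1.553789 = 0.597.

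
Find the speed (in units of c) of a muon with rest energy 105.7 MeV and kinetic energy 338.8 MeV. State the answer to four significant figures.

γ = 1 + K/(mc²) = 1 + 338.8/105.7 = 4.2053.
β = √(1 − 1/γ²) = √(1 − 0.0565465) = √0.9434535 = 0.9713.

0.9713c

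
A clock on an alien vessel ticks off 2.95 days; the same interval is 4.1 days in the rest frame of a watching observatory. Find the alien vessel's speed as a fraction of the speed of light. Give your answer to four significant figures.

0.6945c

γ = Δt/Δτ = 4.1/2.95 = 1.3898.
β = √(1 − 1/γ²) = √(1 − 0.517721) = √0.482279 = 0.6945.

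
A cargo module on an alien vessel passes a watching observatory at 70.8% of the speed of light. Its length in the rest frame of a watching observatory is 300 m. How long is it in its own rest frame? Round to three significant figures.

425 m

Lorentz factor: γ = (1 − 0.501264)^(−1/2) = 1.416.
Proper length: L₀ = γ·L = 1.416 × 300 = 425 m.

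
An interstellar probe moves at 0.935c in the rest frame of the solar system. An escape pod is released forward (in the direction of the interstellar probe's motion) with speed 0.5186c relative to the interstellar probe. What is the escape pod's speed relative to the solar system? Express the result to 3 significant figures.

0.979c

Relativistic velocity addition: u = (u' + v)/(1 + u'v/c²), with u' = 0.5186c and v = 0.935c.
Numerator: 0.5186 + 0.935 = 1.4536. Denominator: 1 + (0.5186)(0.935) = 1.484891.
u = 1.4536/1.484891 = 0.97893, so the speed is 0.979c.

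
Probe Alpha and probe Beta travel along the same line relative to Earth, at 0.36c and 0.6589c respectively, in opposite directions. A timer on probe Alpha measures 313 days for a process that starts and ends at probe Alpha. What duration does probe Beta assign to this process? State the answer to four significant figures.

551.8 days

Transform probe Alpha's velocity into probe Beta's frame: (0.36 + 0.6589)/(1 + 0.36·0.6589) = 1.0189/1.237204, so the relative speed is 0.82355c.
At |u| = 0.82355c, γ = (1 − 0.678235)^(−1/2) = 1.7629.
Probe Alpha's interval is proper; time dilation gives Δt_B = γΔτ = 1.7629 × 313 days = 551.8 days.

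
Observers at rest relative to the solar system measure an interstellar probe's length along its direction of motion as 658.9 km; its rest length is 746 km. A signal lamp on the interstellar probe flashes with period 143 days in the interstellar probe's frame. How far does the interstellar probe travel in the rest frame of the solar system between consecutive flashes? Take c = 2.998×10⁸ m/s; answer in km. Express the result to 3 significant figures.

1.97×10^12 km

From L = L₀/γ: γ = 746/658.9 = 1.13219.
β = √(1 − 1/γ²) = 0.46891. Lab-frame period = γτ = 1.13219×143 days = 161.9 days. Distance = βc × γτ = 0.46891 × 2.998×10⁸ m/s × 13988160 s = 1.9664×10^15 m = 1.97×10^12 km.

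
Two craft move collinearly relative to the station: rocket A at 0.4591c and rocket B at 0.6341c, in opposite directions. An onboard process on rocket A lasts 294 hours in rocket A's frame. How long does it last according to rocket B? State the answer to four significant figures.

552.6 hours

The velocity of rocket A relative to rocket B is (0.4591 + 0.6341)c / (1 + 0.4591×0.6341) = 0.84671c; relative speed 0.84671c.
γ for this relative speed: γ = 1/√(1 − 0.716918) = 1.8795.
The clock on rocket A records proper time, so rocket B measures Δt = γΔτ = 1.8795 × 294 = 552.6 hours.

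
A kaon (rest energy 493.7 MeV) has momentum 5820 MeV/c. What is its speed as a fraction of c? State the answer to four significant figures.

0.9964c

βγ = pc/(mc²) = 5820/493.7 = 11.789.
Since γ² = 1 + (βγ)² = 139.981, γ = √139.981 = 11.8314, and β = (βγ)/γ = 11.789/11.8314 = 0.9964.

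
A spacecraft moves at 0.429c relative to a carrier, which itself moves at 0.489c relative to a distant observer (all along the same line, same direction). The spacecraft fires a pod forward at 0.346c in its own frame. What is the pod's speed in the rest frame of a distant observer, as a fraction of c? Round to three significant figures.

Apply u = (u'+v)/(1+u'v) twice. Pod in the carrier frame: (0.346+0.429)/(1+0.346·0.429) = 0.775/1.148434 = 0.67483c.
That velocity, transformed to the rest frame of a distant observer: (0.67483+0.489)/(1+0.67483·0.489) = 1.16383/1.32999187 = 0.87507c.

0.875c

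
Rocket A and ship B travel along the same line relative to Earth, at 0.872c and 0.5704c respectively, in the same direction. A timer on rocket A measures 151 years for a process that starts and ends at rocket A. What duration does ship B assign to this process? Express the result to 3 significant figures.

Speed of rocket A in ship B's frame: u = (v_A − v_B)/(1 − v_A v_B/c²) = (0.872 − 0.5704)/(1 − 0.872×0.5704) = 0.3016/0.5026112 = 0.60007; |u| = 0.60007c.
γ for this relative speed: γ = 1/√(1 − 0.360084) = 1.2501.
The clock on rocket A records proper time, so ship B measures Δt = γΔτ = 1.2501 × 151 = 189 years.

189 years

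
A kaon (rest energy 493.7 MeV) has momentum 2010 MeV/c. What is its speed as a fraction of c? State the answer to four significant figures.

βγ = pc/(mc²) = 2010/493.7 = 4.0713.
Since γ² = 1 + (βγ)² = 17.5755, γ = √17.5755 = 4.19231, and β = (βγ)/γ = 4.0713/4.19231 = 0.9711.

0.9711c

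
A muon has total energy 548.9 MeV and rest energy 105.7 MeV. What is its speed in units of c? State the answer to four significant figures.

γ = E/(mc²) = 548.9/105.7 = 5.193.
β = √(1 − 1/γ²) = √(1 − 0.037082) = √0.962918 = 0.9813.

0.9813c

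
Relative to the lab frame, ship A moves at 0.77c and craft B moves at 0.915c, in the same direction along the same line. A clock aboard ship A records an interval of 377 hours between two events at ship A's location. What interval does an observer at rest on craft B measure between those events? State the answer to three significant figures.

433 hours

The velocity of ship A relative to craft B is (0.77 − 0.915)c / (1 − 0.77×0.915) = −0.49078c; relative speed 0.49078c.
γ for this relative speed: γ = 1/√(1 − 0.240865) = 1.1477.
Ship A's interval is proper; time dilation gives Δt_B = γΔτ = 1.1477 × 377 hours = 433 hours.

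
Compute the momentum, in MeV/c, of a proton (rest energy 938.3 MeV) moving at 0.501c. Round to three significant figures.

γ = 1/√(1 − β²) = 1/√(1 − 0.251001) = 1/√0.748999 = 1/0.865447 = 1.1555.
Momentum: p = γβ·mc = 1.1555 × 0.501 × 938.3 MeV/c = 543 MeV/c.

543 MeV/c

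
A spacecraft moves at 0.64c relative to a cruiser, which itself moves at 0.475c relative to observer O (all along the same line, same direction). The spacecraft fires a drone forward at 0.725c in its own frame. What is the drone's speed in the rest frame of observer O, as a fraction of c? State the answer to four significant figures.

0.9754c

Compose velocities in two stages. Stage 1 (into S'): u₁ = (0.725+0.64)/(1+0.725×0.64) = 0.93238.
Stage 2 (into S): u = (0.93238+0.475)/(1+0.93238×0.475) = 0.9754, so the speed is 0.9754c.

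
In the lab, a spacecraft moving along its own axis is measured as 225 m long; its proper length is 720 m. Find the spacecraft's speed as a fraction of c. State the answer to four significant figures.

Length contraction gives γ = L₀/L = 720/225 = 3.2.
β = √(1 − 1/γ²) = √0.902344 = 0.9499.

0.9499c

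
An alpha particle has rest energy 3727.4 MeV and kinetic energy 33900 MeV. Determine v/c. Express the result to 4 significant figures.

K = (γ−1)mc², so γ = 1 + 33900/3727.4 = 10.095.
Then v/c = √(1 − γ⁻²) = √(1 − 0.00981267) = √0.99018733 = 0.9951.

0.9951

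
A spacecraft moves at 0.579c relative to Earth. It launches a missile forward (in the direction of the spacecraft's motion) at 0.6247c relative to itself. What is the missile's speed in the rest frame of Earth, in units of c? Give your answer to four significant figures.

0.8840c

In units of c, u = (u' + v)/(1 + u'v) with u' = 0.6247 and v = 0.579.
Numerator: 0.6247 + 0.579 = 1.2037. Denominator: 1 + (0.6247)(0.579) = 1.3617013.
u = 1.2037/1.3617013 = 0.88397, so the speed is 0.8840c.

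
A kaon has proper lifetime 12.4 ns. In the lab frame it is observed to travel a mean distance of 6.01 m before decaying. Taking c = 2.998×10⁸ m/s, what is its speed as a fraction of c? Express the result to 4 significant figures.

0.8505c

Lab distance = (lab lifetime)·v = γτ·βc, so βγ = d/(cτ) = 6.010/(2.998×10⁸ × 1.240×10^-8) = 1.6167.
With βγ = 1.6167: γ² = 1 + (βγ)² = 3.61372, and β = (βγ)/γ = 1.6167/1.90098 = 0.8505.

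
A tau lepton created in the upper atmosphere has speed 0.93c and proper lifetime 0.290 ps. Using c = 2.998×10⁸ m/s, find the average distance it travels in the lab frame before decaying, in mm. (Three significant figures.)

With β = 0.93, γ = 1/√(1 − 0.93²) = 1/√0.1351 = 2.7206.
Lab-frame lifetime: Δt = γτ = 2.7206 × 0.290 ps = 0.78897 ps.
Distance: d = vΔt = 0.93 × 2.998×10⁸ m/s × 7.8897×10^-13 s = 2.20×10^-4 m = 0.220 mm.

0.220 mm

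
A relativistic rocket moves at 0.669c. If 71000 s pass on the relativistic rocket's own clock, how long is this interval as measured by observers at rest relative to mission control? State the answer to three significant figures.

95500 s

With β = 0.669, γ = 1/√(1 − 0.669²) = 1/√0.552439 = 1.3454.
Time dilation: Δt = γ·Δτ = 1.3454 × 71000 = 95500 s.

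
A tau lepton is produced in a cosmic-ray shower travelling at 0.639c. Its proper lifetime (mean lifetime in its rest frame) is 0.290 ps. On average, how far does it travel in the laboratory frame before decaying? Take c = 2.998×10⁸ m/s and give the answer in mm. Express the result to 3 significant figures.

Lorentz factor: γ = (1 − 0.408321)^(−1/2) = 1.3.
Lab-frame lifetime: Δt = γτ = 1.3 × 0.290 ps = 0.377 ps.
Distance: d = vΔt = 0.639 × 2.998×10⁸ m/s × 3.7700×10^-13 s = 7.22×10^-5 m = 0.0722 mm.

0.0722 mm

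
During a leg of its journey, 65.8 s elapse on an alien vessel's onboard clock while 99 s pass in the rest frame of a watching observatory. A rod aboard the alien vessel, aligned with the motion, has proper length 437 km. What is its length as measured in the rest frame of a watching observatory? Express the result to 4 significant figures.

290.5 km

The time-dilation ratio gives γ = 99/65.8 = 1.50456.
The rod contracts by the same γ: 437 km / 1.50456 = 290.5 km.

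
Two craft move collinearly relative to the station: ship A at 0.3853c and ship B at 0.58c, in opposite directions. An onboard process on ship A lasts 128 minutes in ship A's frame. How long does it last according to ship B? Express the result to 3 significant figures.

Speed of ship A in ship B's frame: u = (v_A + v_B)/(1 + v_A v_B/c²) = (0.3853 + 0.58)/(1 + 0.3853×0.58) = 0.9653/1.223474 = 0.78898; |u| = 0.78898c.
At |u| = 0.78898c, γ = (1 − 0.622489)^(−1/2) = 1.6276.
Ship A's interval is proper; time dilation gives Δt_B = γΔτ = 1.6276 × 128 minutes = 208 minutes.

208 minutes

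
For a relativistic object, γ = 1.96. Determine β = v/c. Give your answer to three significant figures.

β = √(1 − 1/γ²) = √(1 − 1/3.8416) = √0.739692 = 0.860.

0.860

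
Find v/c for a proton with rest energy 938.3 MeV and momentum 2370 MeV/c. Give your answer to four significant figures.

0.9298

βγ = pc/(mc²) = 2370/938.3 = 2.5258.
Since γ² = 1 + (βγ)² = 7.37967, γ = √7.37967 = 2.71655, and β = (βγ)/γ = 2.5258/2.71655 = 0.9298.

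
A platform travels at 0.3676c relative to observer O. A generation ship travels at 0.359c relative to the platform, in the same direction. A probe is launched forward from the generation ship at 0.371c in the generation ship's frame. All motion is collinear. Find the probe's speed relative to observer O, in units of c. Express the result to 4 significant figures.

0.8181c

Apply u = (u'+v)/(1+u'v) twice. Probe in the platform frame: (0.371+0.359)/(1+0.371·0.359) = 0.73/1.133189 = 0.6442c.
That velocity, transformed to the rest frame of observer O: (0.6442+0.3676)/(1+0.6442·0.3676) = 1.0118/1.23680792 = 0.81807c.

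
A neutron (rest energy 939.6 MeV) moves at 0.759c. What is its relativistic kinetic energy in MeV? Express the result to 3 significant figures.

504 MeV

γ = 1/√(1 − β²) = 1/√(1 − 0.576081) = 1/√0.423919 = 1.53588.
Kinetic energy: K = (γ − 1)mc² = (1.53588 − 1) × 939.6 MeV = 0.53588 × 939.6 = 504 MeV.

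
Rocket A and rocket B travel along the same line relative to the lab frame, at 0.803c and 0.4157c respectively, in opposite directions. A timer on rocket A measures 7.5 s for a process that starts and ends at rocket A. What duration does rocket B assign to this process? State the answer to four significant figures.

18.46 s

Transform rocket A's velocity into rocket B's frame: (0.803 + 0.4157)/(1 + 0.803·0.4157) = 1.2187/1.3338071, so the relative speed is 0.9137c.
At |u| = 0.9137c, γ = (1 − 0.834848)^(−1/2) = 2.4607.
The clock on rocket A records proper time, so rocket B measures Δt = γΔτ = 2.4607 × 7.5 = 18.46 s.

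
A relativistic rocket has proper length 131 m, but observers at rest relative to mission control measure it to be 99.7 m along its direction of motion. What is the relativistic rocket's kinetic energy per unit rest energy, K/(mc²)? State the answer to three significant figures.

0.314

γ = L₀/L = 131/99.7 = 1.31394.
Since K = (γ−1)mc², K/(mc²) = 1.31394 − 1 = 0.314.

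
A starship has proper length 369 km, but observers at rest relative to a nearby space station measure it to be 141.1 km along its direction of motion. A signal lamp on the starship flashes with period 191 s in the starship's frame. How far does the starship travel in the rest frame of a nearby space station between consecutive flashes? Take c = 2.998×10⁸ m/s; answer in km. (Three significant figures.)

Length contraction gives γ = L₀/L = 369/141.1 = 2.61517.
β = √(1 − 1/γ²) = 0.924. Lab-frame period = γτ = 2.61517×191 s = 499.5 s. Distance = βc × γτ = 0.924 × 2.998×10⁸ m/s × 499.5 s = 1.3837×10^11 m = 1.38×10^8 km.

1.38×10^8 km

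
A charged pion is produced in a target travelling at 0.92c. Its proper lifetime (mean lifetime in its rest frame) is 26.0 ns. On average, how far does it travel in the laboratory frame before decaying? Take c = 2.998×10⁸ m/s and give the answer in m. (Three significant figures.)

γ = 1/√(1 − β²) = 1/√(1 − 0.8464) = 1/√0.1536 = 1/0.391918 = 2.5516.
Lab-frame lifetime: Δt = γτ = 2.5516 × 26.0 ns = 66.342 ns.
Distance: d = vΔt = 0.92 × 2.998×10⁸ m/s × 6.6342×10^-8 s = 18.3 m.

18.3 m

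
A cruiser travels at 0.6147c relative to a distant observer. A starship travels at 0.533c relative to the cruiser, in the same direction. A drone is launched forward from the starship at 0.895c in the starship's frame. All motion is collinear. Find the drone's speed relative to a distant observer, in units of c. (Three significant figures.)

Apply u = (u'+v)/(1+u'v) twice. Drone in the cruiser frame: (0.895+0.533)/(1+0.895·0.533) = 1.428/1.477035 = 0.9668c.
That velocity, transformed to the rest frame of a distant observer: (0.9668+0.6147)/(1+0.9668·0.6147) = 1.5815/1.59429196 = 0.99198c.

0.992c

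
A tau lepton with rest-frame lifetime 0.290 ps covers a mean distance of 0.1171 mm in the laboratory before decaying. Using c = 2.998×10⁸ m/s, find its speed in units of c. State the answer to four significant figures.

Let x = d/(cτ) = 1.171×10^-4 m / (2.998×10⁸ m/s × 2.900×10^-13 s) = 1.3469. Since d = βγcτ, x = βγ = β/√(1−β²).
Solving: β² = x²/(1+x²) = 1.81414/2.81414 = 0.644652, so β = 0.8029.

0.8029c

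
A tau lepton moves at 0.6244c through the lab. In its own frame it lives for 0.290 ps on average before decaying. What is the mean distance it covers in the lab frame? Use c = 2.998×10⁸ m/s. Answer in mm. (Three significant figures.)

0.0695 mm

γ = 1/√(1 − β²) = 1/√(1 − 0.38987536) = 1/√0.61012464 = 1/0.781105 = 1.2802.
Lab-frame lifetime: Δt = γτ = 1.2802 × 0.290 ps = 0.37126 ps.
Distance: d = vΔt = 0.6244 × 2.998×10⁸ m/s × 3.7126×10^-13 s = 6.95×10^-5 m = 0.0695 mm.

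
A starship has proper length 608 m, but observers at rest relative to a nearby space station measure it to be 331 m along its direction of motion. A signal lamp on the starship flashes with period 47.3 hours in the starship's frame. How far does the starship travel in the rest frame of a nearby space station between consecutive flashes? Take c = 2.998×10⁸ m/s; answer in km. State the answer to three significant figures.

7.87×10^10 km

γ = L₀/L = 608/331 = 1.83686.
β = √(1 − 1/γ²) = 0.83882. Lab-frame period = γτ = 1.83686×47.3 hours = 86.883 hours. Distance = βc × γτ = 0.83882 × 2.998×10⁸ m/s × 312778.8 s = 7.8657×10^13 m = 7.87×10^10 km.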